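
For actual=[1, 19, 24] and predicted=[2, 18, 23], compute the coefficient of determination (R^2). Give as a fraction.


Mean(y) = 44/3. SS_res = 3. SS_tot = 878/3. R^2 = 1 - 3/(878/3) = 869/878.

869/878


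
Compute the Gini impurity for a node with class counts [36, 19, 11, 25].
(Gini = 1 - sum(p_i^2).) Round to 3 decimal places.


Total = 91. Proportions: 36/91, 19/91, 11/91, 25/91. sum(p_i^2) = 0.2902. Gini = 1 - 0.2902 = 0.7098, which rounds to 0.710.

0.710


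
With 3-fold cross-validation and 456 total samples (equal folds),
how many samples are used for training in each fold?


Each validation fold has 456/3 = 152 samples. Training set = 456 - 152 = 304.

304


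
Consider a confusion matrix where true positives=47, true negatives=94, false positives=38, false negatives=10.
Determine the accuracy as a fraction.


Accuracy = (TP + TN) / (TP + TN + FP + FN) = (47 + 94) / 189 = 47/63.

47/63


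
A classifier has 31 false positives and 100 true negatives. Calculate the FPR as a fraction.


FPR = FP / (FP + TN) = 31 / 131 = 31/131.

31/131


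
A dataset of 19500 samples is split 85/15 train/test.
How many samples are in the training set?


Test set = 19500 * 15% = 2925. Training set = 19500 - 2925 = 16575.

16575


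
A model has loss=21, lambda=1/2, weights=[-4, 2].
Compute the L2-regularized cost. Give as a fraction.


L2 sq norm = sum(w^2) = 20. J = 21 + 1/2 * 20 = 31.

31


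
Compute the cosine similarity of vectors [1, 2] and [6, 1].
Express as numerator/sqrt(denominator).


dot = 8. |a|^2 = 5, |b|^2 = 37. cos = 8/sqrt(185).

8/sqrt(185)


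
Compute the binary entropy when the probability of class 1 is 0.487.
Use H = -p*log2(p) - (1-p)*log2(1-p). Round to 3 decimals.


H = -0.487*log2(0.487) - 0.513*log2(0.513) = 1.000.

1.000


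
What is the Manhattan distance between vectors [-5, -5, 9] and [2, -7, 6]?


d = sum of absolute differences: |-5-2|=7 + |-5--7|=2 + |9-6|=3 = 12.

12


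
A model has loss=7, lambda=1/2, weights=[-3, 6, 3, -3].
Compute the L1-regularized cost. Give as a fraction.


L1 norm = sum(|w|) = 15. J = 7 + 1/2 * 15 = 29/2.

29/2


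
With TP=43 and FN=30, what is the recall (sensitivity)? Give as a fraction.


Recall = TP / (TP + FN) = 43 / 73 = 43/73.

43/73


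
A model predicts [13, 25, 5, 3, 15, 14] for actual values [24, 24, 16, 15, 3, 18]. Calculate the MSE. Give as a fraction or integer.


MSE = (1/6) * ((24-13)^2=121 + (24-25)^2=1 + (16-5)^2=121 + (15-3)^2=144 + (3-15)^2=144 + (18-14)^2=16). Sum = 547. MSE = 547/6.

547/6


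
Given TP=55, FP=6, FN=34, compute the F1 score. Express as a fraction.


Precision = 55/61 = 55/61. Recall = 55/89 = 55/89. F1 = 2*P*R/(P+R) = 11/15.

11/15


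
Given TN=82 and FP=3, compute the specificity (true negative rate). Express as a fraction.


Specificity = TN / (TN + FP) = 82 / 85 = 82/85.

82/85


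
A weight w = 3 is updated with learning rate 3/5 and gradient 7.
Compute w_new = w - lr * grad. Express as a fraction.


w_new = 3 - 3/5 * 7 = 3 - 21/5 = -6/5.

-6/5


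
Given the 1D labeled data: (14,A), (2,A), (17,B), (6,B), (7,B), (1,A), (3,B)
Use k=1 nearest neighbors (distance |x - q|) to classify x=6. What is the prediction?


Distances: |14-6|=8, |2-6|=4, |17-6|=11, |6-6|=0, |7-6|=1, |1-6|=5, |3-6|=3. 1 nearest: (6,B). Counts: {'B': 1}. Majority class: B.

B


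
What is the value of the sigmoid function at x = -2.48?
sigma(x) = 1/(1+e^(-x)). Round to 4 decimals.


sigma(-2.48) = 1/(1+e^(2.48)) = 1/(1+11.941264) = 1/12.941264 = 0.0773.

0.0773


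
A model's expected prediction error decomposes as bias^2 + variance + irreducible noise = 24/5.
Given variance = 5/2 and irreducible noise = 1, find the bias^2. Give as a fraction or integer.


Total error = bias^2 + variance + irreducible noise. So bias^2 = 24/5 - 5/2 - 1 = 13/10.

13/10


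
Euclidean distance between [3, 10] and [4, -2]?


d = sqrt(sum of squared differences). (3-4)^2=1, (10--2)^2=144. Sum = 145.

sqrt(145)


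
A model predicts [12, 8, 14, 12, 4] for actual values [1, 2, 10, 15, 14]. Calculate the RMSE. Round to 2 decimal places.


MSE = 56.4000. RMSE = sqrt(56.4000) = 7.51.

7.51


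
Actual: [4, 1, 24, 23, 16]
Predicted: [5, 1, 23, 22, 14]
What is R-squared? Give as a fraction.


Mean(y) = 68/5. SS_res = 7. SS_tot = 2266/5. R^2 = 1 - 7/(2266/5) = 2231/2266.

2231/2266


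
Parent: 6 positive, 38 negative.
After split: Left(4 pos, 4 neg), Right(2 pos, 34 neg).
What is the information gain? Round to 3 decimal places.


H(parent) = 0.5746. H(left) = 1.0000, H(right) = 0.3095. Weighted = (8/44)*1.0000 + (36/44)*0.3095 = 0.4350. IG = 0.5746 - 0.4350 = 0.1396, which rounds to 0.140.

0.140


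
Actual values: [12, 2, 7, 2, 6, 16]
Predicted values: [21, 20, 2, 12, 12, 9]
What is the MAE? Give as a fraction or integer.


MAE = (1/6) * (|12-21|=9 + |2-20|=18 + |7-2|=5 + |2-12|=10 + |6-12|=6 + |16-9|=7). Sum = 55. MAE = 55/6.

55/6


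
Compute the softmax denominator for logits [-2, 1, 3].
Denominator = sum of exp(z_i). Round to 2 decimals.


Denom = e^-2=0.1353 + e^1=2.7183 + e^3=20.0855. Sum = 22.9391, which rounds to 22.94.

22.94


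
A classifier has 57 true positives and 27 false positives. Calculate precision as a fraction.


Precision = TP / (TP + FP) = 57 / 84 = 19/28.

19/28


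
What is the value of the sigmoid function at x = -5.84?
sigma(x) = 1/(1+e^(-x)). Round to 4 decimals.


sigma(-5.84) = 1/(1+e^(5.84)) = 1/(1+343.779341) = 1/344.779341 = 0.0029.

0.0029


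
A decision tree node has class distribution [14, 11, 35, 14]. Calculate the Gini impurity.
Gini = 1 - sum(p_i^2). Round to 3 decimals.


Total = 74. Proportions: 14/74, 11/74, 35/74, 14/74. sum(p_i^2) = 0.3174. Gini = 1 - 0.3174 = 0.6826, which rounds to 0.683.

0.683


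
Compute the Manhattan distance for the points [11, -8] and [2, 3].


d = sum of absolute differences: |11-2|=9 + |-8-3|=11 = 20.

20


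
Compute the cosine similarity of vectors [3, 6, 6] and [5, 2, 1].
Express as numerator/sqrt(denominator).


dot = 33. |a|^2 = 81, |b|^2 = 30. cos = 33/sqrt(2430).

33/sqrt(2430)


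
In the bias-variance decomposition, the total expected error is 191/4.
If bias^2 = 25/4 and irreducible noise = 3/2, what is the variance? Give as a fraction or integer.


Total error = bias^2 + variance + irreducible noise. So variance = 191/4 - 25/4 - 3/2 = 40.

40


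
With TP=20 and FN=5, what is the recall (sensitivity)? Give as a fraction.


Recall = TP / (TP + FN) = 20 / 25 = 4/5.

4/5


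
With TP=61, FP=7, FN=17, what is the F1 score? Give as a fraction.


Precision = 61/68 = 61/68. Recall = 61/78 = 61/78. F1 = 2*P*R/(P+R) = 61/73.

61/73


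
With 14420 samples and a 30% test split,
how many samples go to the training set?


Test set = 14420 * 30% = 4326. Training set = 14420 - 4326 = 10094.

10094


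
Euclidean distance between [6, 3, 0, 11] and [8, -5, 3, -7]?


d = sqrt(sum of squared differences). (6-8)^2=4, (3--5)^2=64, (0-3)^2=9, (11--7)^2=324. Sum = 401.

sqrt(401)


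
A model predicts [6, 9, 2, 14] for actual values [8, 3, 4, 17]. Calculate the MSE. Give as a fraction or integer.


MSE = (1/4) * ((8-6)^2=4 + (3-9)^2=36 + (4-2)^2=4 + (17-14)^2=9). Sum = 53. MSE = 53/4.

53/4


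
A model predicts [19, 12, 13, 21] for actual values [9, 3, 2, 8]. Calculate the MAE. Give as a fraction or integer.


MAE = (1/4) * (|9-19|=10 + |3-12|=9 + |2-13|=11 + |8-21|=13). Sum = 43. MAE = 43/4.

43/4


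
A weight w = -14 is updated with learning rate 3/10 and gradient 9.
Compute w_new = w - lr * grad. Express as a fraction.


w_new = -14 - 3/10 * 9 = -14 - 27/10 = -167/10.

-167/10


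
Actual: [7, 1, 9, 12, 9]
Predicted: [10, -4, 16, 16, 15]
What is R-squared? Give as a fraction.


Mean(y) = 38/5. SS_res = 135. SS_tot = 336/5. R^2 = 1 - 135/(336/5) = -113/112.

-113/112


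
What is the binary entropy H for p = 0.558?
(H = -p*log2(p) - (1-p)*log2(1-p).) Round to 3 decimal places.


H = -0.558*log2(0.558) - 0.442*log2(0.442) = 0.990.

0.990


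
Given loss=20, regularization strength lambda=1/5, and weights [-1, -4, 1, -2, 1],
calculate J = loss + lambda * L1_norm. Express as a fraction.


L1 norm = sum(|w|) = 9. J = 20 + 1/5 * 9 = 109/5.

109/5


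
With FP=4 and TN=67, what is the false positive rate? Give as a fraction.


FPR = FP / (FP + TN) = 4 / 71 = 4/71.

4/71


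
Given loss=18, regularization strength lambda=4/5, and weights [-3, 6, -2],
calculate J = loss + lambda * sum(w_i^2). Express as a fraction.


L2 sq norm = sum(w^2) = 49. J = 18 + 4/5 * 49 = 286/5.

286/5


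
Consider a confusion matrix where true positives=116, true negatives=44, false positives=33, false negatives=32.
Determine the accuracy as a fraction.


Accuracy = (TP + TN) / (TP + TN + FP + FN) = (116 + 44) / 225 = 32/45.

32/45


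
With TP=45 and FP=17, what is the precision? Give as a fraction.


Precision = TP / (TP + FP) = 45 / 62 = 45/62.

45/62


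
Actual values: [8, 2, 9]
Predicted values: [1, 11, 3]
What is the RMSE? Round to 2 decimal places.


MSE = 55.3333. RMSE = sqrt(55.3333) = 7.44.

7.44


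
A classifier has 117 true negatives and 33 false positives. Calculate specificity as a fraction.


Specificity = TN / (TN + FP) = 117 / 150 = 39/50.

39/50


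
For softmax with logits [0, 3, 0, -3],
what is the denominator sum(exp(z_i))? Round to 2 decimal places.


Denom = e^0=1.0000 + e^3=20.0855 + e^0=1.0000 + e^-3=0.0498. Sum = 22.1353, which rounds to 22.14.

22.14


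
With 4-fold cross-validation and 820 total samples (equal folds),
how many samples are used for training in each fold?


Each validation fold has 820/4 = 205 samples. Training set = 820 - 205 = 615.

615


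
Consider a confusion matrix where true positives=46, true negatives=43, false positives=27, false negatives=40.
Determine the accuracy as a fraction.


Accuracy = (TP + TN) / (TP + TN + FP + FN) = (46 + 43) / 156 = 89/156.

89/156


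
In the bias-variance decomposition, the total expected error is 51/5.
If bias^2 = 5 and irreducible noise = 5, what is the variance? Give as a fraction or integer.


Total error = bias^2 + variance + irreducible noise. So variance = 51/5 - 5 - 5 = 1/5.

1/5


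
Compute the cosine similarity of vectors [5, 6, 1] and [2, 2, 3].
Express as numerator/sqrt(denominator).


dot = 25. |a|^2 = 62, |b|^2 = 17. cos = 25/sqrt(1054).

25/sqrt(1054)


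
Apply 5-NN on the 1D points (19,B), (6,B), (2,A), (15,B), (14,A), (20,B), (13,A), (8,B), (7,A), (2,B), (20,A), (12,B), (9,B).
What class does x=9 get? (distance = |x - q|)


Distances: |19-9|=10, |6-9|=3, |2-9|=7, |15-9|=6, |14-9|=5, |20-9|=11, |13-9|=4, |8-9|=1, |7-9|=2, |2-9|=7, |20-9|=11, |12-9|=3, |9-9|=0. 5 nearest: (9,B), (8,B), (7,A), (6,B), (12,B). Counts: {'B': 4, 'A': 1}. Majority class: B.

B


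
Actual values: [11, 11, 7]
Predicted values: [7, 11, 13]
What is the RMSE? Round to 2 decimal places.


MSE = 17.3333. RMSE = sqrt(17.3333) = 4.16.

4.16


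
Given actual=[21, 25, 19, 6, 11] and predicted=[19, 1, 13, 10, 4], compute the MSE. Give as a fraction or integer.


MSE = (1/5) * ((21-19)^2=4 + (25-1)^2=576 + (19-13)^2=36 + (6-10)^2=16 + (11-4)^2=49). Sum = 681. MSE = 681/5.

681/5


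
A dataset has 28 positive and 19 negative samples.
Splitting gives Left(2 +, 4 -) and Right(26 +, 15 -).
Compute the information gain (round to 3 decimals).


H(parent) = 0.9734. H(left) = 0.9183, H(right) = 0.9474. Weighted = (6/47)*0.9183 + (41/47)*0.9474 = 0.9437. IG = 0.9734 - 0.9437 = 0.0297, which rounds to 0.030.

0.030


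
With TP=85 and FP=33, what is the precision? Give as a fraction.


Precision = TP / (TP + FP) = 85 / 118 = 85/118.

85/118


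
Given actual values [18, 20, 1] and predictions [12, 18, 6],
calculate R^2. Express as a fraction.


Mean(y) = 13. SS_res = 65. SS_tot = 218. R^2 = 1 - 65/(218) = 153/218.

153/218


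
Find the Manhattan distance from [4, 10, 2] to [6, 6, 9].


d = sum of absolute differences: |4-6|=2 + |10-6|=4 + |2-9|=7 = 13.

13


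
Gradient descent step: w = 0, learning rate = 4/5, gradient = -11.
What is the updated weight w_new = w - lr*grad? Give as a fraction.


w_new = 0 - 4/5 * -11 = 0 - -44/5 = 44/5.

44/5


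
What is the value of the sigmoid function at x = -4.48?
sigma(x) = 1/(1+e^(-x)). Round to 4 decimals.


sigma(-4.48) = 1/(1+e^(4.48)) = 1/(1+88.234673) = 1/89.234673 = 0.0112.

0.0112


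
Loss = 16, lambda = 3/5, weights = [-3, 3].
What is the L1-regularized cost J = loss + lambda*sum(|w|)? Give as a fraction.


L1 norm = sum(|w|) = 6. J = 16 + 3/5 * 6 = 98/5.

98/5


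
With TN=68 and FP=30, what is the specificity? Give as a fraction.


Specificity = TN / (TN + FP) = 68 / 98 = 34/49.

34/49


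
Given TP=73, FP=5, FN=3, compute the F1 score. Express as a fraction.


Precision = 73/78 = 73/78. Recall = 73/76 = 73/76. F1 = 2*P*R/(P+R) = 73/77.

73/77


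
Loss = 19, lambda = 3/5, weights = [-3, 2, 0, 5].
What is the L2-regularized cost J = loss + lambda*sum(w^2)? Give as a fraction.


L2 sq norm = sum(w^2) = 38. J = 19 + 3/5 * 38 = 209/5.

209/5


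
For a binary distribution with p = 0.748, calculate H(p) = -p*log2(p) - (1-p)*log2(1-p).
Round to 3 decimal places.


H = -0.748*log2(0.748) - 0.252*log2(0.252) = 0.814.

0.814


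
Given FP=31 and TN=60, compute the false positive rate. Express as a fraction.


FPR = FP / (FP + TN) = 31 / 91 = 31/91.

31/91


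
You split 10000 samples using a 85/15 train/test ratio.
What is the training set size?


Test set = 10000 * 15% = 1500. Training set = 10000 - 1500 = 8500.

8500


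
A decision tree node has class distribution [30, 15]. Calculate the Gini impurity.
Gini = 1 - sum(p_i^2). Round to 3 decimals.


Total = 45. Proportions: 30/45, 15/45. sum(p_i^2) = 0.5556. Gini = 1 - 0.5556 = 0.4444, which rounds to 0.444.

0.444


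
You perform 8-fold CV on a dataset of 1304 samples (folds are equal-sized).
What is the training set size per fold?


Each validation fold has 1304/8 = 163 samples. Training set = 1304 - 163 = 1141.

1141


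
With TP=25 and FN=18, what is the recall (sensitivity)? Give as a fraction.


Recall = TP / (TP + FN) = 25 / 43 = 25/43.

25/43


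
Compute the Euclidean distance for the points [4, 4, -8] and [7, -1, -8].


d = sqrt(sum of squared differences). (4-7)^2=9, (4--1)^2=25, (-8--8)^2=0. Sum = 34.

sqrt(34)


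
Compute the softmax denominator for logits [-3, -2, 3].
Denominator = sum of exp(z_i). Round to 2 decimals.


Denom = e^-3=0.0498 + e^-2=0.1353 + e^3=20.0855. Sum = 20.2706, which rounds to 20.27.

20.27


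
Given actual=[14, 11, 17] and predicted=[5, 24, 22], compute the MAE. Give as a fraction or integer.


MAE = (1/3) * (|14-5|=9 + |11-24|=13 + |17-22|=5). Sum = 27. MAE = 9.

9


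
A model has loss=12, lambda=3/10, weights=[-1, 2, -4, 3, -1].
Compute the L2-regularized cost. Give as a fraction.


L2 sq norm = sum(w^2) = 31. J = 12 + 3/10 * 31 = 213/10.

213/10


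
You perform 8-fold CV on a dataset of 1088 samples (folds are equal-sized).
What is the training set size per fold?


Each validation fold has 1088/8 = 136 samples. Training set = 1088 - 136 = 952.

952


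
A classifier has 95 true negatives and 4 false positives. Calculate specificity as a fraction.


Specificity = TN / (TN + FP) = 95 / 99 = 95/99.

95/99


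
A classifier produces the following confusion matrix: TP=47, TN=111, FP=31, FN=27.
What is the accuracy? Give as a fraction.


Accuracy = (TP + TN) / (TP + TN + FP + FN) = (47 + 111) / 216 = 79/108.

79/108


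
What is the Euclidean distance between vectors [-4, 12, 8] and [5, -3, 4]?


d = sqrt(sum of squared differences). (-4-5)^2=81, (12--3)^2=225, (8-4)^2=16. Sum = 322.

sqrt(322)


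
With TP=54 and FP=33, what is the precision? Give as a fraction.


Precision = TP / (TP + FP) = 54 / 87 = 18/29.

18/29


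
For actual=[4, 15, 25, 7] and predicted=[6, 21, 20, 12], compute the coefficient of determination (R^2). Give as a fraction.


Mean(y) = 51/4. SS_res = 90. SS_tot = 1059/4. R^2 = 1 - 90/(1059/4) = 233/353.

233/353


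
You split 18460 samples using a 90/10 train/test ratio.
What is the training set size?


Test set = 18460 * 10% = 1846. Training set = 18460 - 1846 = 16614.

16614


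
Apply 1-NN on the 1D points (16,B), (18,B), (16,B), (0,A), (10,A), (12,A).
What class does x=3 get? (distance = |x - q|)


Distances: |16-3|=13, |18-3|=15, |16-3|=13, |0-3|=3, |10-3|=7, |12-3|=9. 1 nearest: (0,A). Counts: {'A': 1}. Majority class: A.

A


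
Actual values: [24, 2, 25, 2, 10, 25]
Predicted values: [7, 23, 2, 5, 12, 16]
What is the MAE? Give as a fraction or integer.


MAE = (1/6) * (|24-7|=17 + |2-23|=21 + |25-2|=23 + |2-5|=3 + |10-12|=2 + |25-16|=9). Sum = 75. MAE = 25/2.

25/2


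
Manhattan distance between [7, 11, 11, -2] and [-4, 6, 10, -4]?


d = sum of absolute differences: |7--4|=11 + |11-6|=5 + |11-10|=1 + |-2--4|=2 = 19.

19


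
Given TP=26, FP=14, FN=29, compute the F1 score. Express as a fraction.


Precision = 26/40 = 13/20. Recall = 26/55 = 26/55. F1 = 2*P*R/(P+R) = 52/95.

52/95


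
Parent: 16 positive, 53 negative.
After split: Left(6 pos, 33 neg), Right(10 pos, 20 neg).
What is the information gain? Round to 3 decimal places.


H(parent) = 0.7813. H(left) = 0.6194, H(right) = 0.9183. Weighted = (39/69)*0.6194 + (30/69)*0.9183 = 0.7494. IG = 0.7813 - 0.7494 = 0.0319, which rounds to 0.032.

0.032


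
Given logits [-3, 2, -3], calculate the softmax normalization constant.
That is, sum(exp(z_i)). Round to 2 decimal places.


Denom = e^-3=0.0498 + e^2=7.3891 + e^-3=0.0498. Sum = 7.4887, which rounds to 7.49.

7.49


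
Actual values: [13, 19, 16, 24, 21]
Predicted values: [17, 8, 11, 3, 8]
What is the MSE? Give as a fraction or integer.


MSE = (1/5) * ((13-17)^2=16 + (19-8)^2=121 + (16-11)^2=25 + (24-3)^2=441 + (21-8)^2=169). Sum = 772. MSE = 772/5.

772/5


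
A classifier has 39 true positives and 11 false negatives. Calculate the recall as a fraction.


Recall = TP / (TP + FN) = 39 / 50 = 39/50.

39/50


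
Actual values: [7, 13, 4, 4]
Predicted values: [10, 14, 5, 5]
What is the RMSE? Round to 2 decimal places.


MSE = 3.0000. RMSE = sqrt(3.0000) = 1.73.

1.73


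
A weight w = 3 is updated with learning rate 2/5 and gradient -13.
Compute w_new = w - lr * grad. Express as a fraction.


w_new = 3 - 2/5 * -13 = 3 - -26/5 = 41/5.

41/5


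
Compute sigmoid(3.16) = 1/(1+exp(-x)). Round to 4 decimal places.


sigma(3.16) = 1/(1+e^(-3.16)) = 1/(1+0.042426) = 1/1.042426 = 0.9593.

0.9593


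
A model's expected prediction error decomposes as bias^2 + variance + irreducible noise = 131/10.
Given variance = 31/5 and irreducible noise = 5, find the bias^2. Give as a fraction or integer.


Total error = bias^2 + variance + irreducible noise. So bias^2 = 131/10 - 31/5 - 5 = 19/10.

19/10


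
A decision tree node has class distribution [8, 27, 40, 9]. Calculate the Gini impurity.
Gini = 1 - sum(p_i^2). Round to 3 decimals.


Total = 84. Proportions: 8/84, 27/84, 40/84, 9/84. sum(p_i^2) = 0.3506. Gini = 1 - 0.3506 = 0.6494, which rounds to 0.649.

0.649


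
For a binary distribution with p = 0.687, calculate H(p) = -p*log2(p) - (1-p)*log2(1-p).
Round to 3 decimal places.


H = -0.687*log2(0.687) - 0.313*log2(0.313) = 0.897.

0.897


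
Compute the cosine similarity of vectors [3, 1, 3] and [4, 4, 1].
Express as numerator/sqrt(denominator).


dot = 19. |a|^2 = 19, |b|^2 = 33. cos = 19/sqrt(627).

19/sqrt(627)


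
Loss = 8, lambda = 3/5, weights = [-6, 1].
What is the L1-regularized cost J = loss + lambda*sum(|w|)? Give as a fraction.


L1 norm = sum(|w|) = 7. J = 8 + 3/5 * 7 = 61/5.

61/5


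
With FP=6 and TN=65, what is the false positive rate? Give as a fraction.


FPR = FP / (FP + TN) = 6 / 71 = 6/71.

6/71


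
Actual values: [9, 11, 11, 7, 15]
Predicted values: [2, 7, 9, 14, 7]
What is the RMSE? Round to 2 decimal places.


MSE = 36.4000. RMSE = sqrt(36.4000) = 6.03.

6.03


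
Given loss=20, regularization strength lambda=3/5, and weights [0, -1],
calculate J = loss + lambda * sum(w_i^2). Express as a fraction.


L2 sq norm = sum(w^2) = 1. J = 20 + 3/5 * 1 = 103/5.

103/5


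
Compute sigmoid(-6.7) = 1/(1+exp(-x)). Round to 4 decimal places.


sigma(-6.7) = 1/(1+e^(6.7)) = 1/(1+812.405825) = 1/813.405825 = 0.0012.

0.0012


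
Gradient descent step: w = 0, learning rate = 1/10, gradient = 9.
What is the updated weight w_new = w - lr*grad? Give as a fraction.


w_new = 0 - 1/10 * 9 = 0 - 9/10 = -9/10.

-9/10


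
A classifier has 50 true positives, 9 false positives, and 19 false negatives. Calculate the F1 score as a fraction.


Precision = 50/59 = 50/59. Recall = 50/69 = 50/69. F1 = 2*P*R/(P+R) = 25/32.

25/32


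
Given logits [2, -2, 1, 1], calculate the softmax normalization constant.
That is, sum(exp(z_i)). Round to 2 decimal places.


Denom = e^2=7.3891 + e^-2=0.1353 + e^1=2.7183 + e^1=2.7183. Sum = 12.9610, which rounds to 12.96.

12.96


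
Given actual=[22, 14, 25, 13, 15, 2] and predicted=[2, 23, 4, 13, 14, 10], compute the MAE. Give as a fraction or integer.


MAE = (1/6) * (|22-2|=20 + |14-23|=9 + |25-4|=21 + |13-13|=0 + |15-14|=1 + |2-10|=8). Sum = 59. MAE = 59/6.

59/6


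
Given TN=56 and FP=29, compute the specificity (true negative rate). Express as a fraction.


Specificity = TN / (TN + FP) = 56 / 85 = 56/85.

56/85


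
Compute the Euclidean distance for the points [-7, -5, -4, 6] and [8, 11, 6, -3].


d = sqrt(sum of squared differences). (-7-8)^2=225, (-5-11)^2=256, (-4-6)^2=100, (6--3)^2=81. Sum = 662.

sqrt(662)


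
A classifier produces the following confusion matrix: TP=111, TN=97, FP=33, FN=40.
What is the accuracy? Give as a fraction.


Accuracy = (TP + TN) / (TP + TN + FP + FN) = (111 + 97) / 281 = 208/281.

208/281


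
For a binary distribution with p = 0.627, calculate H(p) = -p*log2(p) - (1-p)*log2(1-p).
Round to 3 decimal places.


H = -0.627*log2(0.627) - 0.373*log2(0.373) = 0.953.

0.953


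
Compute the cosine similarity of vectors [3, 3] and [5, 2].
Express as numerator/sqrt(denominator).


dot = 21. |a|^2 = 18, |b|^2 = 29. cos = 21/sqrt(522).

21/sqrt(522)


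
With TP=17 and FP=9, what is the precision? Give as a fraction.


Precision = TP / (TP + FP) = 17 / 26 = 17/26.

17/26


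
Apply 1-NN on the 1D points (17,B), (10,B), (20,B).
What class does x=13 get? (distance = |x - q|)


Distances: |17-13|=4, |10-13|=3, |20-13|=7. 1 nearest: (10,B). Counts: {'B': 1}. Majority class: B.

B


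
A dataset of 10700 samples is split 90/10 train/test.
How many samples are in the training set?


Test set = 10700 * 10% = 1070. Training set = 10700 - 1070 = 9630.

9630


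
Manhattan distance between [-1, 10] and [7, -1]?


d = sum of absolute differences: |-1-7|=8 + |10--1|=11 = 19.

19


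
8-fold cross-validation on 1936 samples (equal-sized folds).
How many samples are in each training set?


Each validation fold has 1936/8 = 242 samples. Training set = 1936 - 242 = 1694.

1694


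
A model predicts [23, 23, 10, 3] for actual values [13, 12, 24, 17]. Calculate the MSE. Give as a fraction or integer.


MSE = (1/4) * ((13-23)^2=100 + (12-23)^2=121 + (24-10)^2=196 + (17-3)^2=196). Sum = 613. MSE = 613/4.

613/4


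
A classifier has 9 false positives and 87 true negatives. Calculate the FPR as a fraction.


FPR = FP / (FP + TN) = 9 / 96 = 3/32.

3/32


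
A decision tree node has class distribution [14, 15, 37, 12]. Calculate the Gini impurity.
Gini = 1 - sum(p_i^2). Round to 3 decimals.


Total = 78. Proportions: 14/78, 15/78, 37/78, 12/78. sum(p_i^2) = 0.3179. Gini = 1 - 0.3179 = 0.6821, which rounds to 0.682.

0.682


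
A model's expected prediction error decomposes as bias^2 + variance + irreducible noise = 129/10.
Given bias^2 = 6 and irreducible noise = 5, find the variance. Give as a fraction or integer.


Total error = bias^2 + variance + irreducible noise. So variance = 129/10 - 6 - 5 = 19/10.

19/10


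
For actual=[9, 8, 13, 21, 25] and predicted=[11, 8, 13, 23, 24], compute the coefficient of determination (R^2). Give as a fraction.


Mean(y) = 76/5. SS_res = 9. SS_tot = 1124/5. R^2 = 1 - 9/(1124/5) = 1079/1124.

1079/1124


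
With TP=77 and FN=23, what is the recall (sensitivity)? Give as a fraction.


Recall = TP / (TP + FN) = 77 / 100 = 77/100.

77/100


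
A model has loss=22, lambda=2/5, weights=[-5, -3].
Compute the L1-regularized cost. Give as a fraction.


L1 norm = sum(|w|) = 8. J = 22 + 2/5 * 8 = 126/5.

126/5


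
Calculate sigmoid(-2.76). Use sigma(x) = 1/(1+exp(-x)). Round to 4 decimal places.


sigma(-2.76) = 1/(1+e^(2.76)) = 1/(1+15.799843) = 1/16.799843 = 0.0595.

0.0595


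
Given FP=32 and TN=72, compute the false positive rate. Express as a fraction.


FPR = FP / (FP + TN) = 32 / 104 = 4/13.

4/13


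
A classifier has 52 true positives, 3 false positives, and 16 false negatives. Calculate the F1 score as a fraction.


Precision = 52/55 = 52/55. Recall = 52/68 = 13/17. F1 = 2*P*R/(P+R) = 104/123.

104/123


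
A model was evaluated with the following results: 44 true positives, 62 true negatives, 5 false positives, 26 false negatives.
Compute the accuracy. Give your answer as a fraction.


Accuracy = (TP + TN) / (TP + TN + FP + FN) = (44 + 62) / 137 = 106/137.

106/137


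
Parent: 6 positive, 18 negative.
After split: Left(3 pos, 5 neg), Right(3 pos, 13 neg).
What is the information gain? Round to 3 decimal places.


H(parent) = 0.8113. H(left) = 0.9544, H(right) = 0.6962. Weighted = (8/24)*0.9544 + (16/24)*0.6962 = 0.7823. IG = 0.8113 - 0.7823 = 0.0290, which rounds to 0.029.

0.029


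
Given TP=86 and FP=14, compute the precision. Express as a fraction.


Precision = TP / (TP + FP) = 86 / 100 = 43/50.

43/50


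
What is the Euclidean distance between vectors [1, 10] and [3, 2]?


d = sqrt(sum of squared differences). (1-3)^2=4, (10-2)^2=64. Sum = 68.

sqrt(68)


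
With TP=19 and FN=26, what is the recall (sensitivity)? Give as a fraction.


Recall = TP / (TP + FN) = 19 / 45 = 19/45.

19/45


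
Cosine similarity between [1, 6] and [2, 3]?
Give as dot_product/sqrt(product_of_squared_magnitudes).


dot = 20. |a|^2 = 37, |b|^2 = 13. cos = 20/sqrt(481).

20/sqrt(481)


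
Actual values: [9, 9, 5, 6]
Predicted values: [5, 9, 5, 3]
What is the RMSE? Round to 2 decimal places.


MSE = 6.2500. RMSE = sqrt(6.2500) = 2.50.

2.50


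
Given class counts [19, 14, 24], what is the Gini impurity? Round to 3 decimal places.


Total = 57. Proportions: 19/57, 14/57, 24/57. sum(p_i^2) = 0.3487. Gini = 1 - 0.3487 = 0.6513, which rounds to 0.651.

0.651


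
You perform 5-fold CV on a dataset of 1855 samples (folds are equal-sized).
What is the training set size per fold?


Each validation fold has 1855/5 = 371 samples. Training set = 1855 - 371 = 1484.

1484


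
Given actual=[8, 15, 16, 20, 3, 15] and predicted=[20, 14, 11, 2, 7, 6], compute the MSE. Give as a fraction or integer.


MSE = (1/6) * ((8-20)^2=144 + (15-14)^2=1 + (16-11)^2=25 + (20-2)^2=324 + (3-7)^2=16 + (15-6)^2=81). Sum = 591. MSE = 197/2.

197/2


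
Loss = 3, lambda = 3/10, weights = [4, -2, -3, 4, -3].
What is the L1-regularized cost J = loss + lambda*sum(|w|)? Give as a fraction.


L1 norm = sum(|w|) = 16. J = 3 + 3/10 * 16 = 39/5.

39/5


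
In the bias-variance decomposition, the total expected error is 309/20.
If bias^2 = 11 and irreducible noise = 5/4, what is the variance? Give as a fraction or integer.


Total error = bias^2 + variance + irreducible noise. So variance = 309/20 - 11 - 5/4 = 16/5.

16/5


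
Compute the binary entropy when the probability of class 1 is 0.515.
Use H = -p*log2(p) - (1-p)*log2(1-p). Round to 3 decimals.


H = -0.515*log2(0.515) - 0.485*log2(0.485) = 0.999.

0.999


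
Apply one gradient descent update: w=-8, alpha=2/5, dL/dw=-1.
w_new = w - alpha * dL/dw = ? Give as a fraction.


w_new = -8 - 2/5 * -1 = -8 - -2/5 = -38/5.

-38/5


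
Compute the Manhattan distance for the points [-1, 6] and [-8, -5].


d = sum of absolute differences: |-1--8|=7 + |6--5|=11 = 18.

18


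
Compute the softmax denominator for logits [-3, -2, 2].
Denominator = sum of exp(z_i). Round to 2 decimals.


Denom = e^-3=0.0498 + e^-2=0.1353 + e^2=7.3891. Sum = 7.5742, which rounds to 7.57.

7.57


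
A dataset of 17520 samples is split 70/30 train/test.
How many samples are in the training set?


Test set = 17520 * 30% = 5256. Training set = 17520 - 5256 = 12264.

12264


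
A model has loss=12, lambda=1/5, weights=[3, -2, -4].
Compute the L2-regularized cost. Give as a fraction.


L2 sq norm = sum(w^2) = 29. J = 12 + 1/5 * 29 = 89/5.

89/5


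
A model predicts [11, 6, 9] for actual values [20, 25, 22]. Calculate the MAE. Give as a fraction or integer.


MAE = (1/3) * (|20-11|=9 + |25-6|=19 + |22-9|=13). Sum = 41. MAE = 41/3.

41/3


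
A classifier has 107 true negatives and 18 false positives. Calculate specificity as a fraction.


Specificity = TN / (TN + FP) = 107 / 125 = 107/125.

107/125


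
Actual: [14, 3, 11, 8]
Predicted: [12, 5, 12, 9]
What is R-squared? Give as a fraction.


Mean(y) = 9. SS_res = 10. SS_tot = 66. R^2 = 1 - 10/(66) = 28/33.

28/33


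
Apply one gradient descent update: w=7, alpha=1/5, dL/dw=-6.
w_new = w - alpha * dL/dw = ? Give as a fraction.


w_new = 7 - 1/5 * -6 = 7 - -6/5 = 41/5.

41/5


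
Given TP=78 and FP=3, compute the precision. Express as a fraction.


Precision = TP / (TP + FP) = 78 / 81 = 26/27.

26/27


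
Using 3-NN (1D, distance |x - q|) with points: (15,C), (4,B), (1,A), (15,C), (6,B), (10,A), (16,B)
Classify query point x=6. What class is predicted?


Distances: |15-6|=9, |4-6|=2, |1-6|=5, |15-6|=9, |6-6|=0, |10-6|=4, |16-6|=10. 3 nearest: (6,B), (4,B), (10,A). Counts: {'B': 2, 'A': 1}. Majority class: B.

B


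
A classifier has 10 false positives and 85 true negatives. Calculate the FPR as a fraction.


FPR = FP / (FP + TN) = 10 / 95 = 2/19.

2/19


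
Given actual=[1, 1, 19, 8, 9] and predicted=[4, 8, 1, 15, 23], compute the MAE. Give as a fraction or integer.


MAE = (1/5) * (|1-4|=3 + |1-8|=7 + |19-1|=18 + |8-15|=7 + |9-23|=14). Sum = 49. MAE = 49/5.

49/5


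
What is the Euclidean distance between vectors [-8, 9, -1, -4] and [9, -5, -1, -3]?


d = sqrt(sum of squared differences). (-8-9)^2=289, (9--5)^2=196, (-1--1)^2=0, (-4--3)^2=1. Sum = 486.

sqrt(486)


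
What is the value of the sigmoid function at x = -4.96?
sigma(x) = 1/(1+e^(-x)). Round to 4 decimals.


sigma(-4.96) = 1/(1+e^(4.96)) = 1/(1+142.593796) = 1/143.593796 = 0.0070.

0.0070


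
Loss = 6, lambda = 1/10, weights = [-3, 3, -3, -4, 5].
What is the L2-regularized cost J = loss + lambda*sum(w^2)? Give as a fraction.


L2 sq norm = sum(w^2) = 68. J = 6 + 1/10 * 68 = 64/5.

64/5


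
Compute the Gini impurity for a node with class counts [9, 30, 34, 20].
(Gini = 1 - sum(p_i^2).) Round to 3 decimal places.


Total = 93. Proportions: 9/93, 30/93, 34/93, 20/93. sum(p_i^2) = 0.2933. Gini = 1 - 0.2933 = 0.7067, which rounds to 0.707.

0.707


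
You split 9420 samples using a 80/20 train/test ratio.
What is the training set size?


Test set = 9420 * 20% = 1884. Training set = 9420 - 1884 = 7536.

7536


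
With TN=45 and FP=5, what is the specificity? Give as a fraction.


Specificity = TN / (TN + FP) = 45 / 50 = 9/10.

9/10


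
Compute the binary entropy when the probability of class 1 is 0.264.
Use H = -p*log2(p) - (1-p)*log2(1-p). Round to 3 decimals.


H = -0.264*log2(0.264) - 0.736*log2(0.736) = 0.833.

0.833


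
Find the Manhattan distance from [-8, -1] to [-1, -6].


d = sum of absolute differences: |-8--1|=7 + |-1--6|=5 = 12.

12


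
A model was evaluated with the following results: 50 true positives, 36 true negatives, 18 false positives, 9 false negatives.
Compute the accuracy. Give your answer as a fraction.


Accuracy = (TP + TN) / (TP + TN + FP + FN) = (50 + 36) / 113 = 86/113.

86/113


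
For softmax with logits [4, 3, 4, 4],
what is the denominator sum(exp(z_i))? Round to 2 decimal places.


Denom = e^4=54.5982 + e^3=20.0855 + e^4=54.5982 + e^4=54.5982. Sum = 183.8801, which rounds to 183.88.

183.88


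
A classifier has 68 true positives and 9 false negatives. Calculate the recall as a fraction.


Recall = TP / (TP + FN) = 68 / 77 = 68/77.

68/77


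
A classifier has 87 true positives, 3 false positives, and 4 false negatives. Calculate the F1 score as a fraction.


Precision = 87/90 = 29/30. Recall = 87/91 = 87/91. F1 = 2*P*R/(P+R) = 174/181.

174/181


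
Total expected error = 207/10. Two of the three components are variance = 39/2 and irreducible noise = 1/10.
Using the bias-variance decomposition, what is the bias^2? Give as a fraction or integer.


Total error = bias^2 + variance + irreducible noise. So bias^2 = 207/10 - 39/2 - 1/10 = 11/10.

11/10


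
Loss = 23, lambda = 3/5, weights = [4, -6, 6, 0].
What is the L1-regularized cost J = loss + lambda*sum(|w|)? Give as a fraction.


L1 norm = sum(|w|) = 16. J = 23 + 3/5 * 16 = 163/5.

163/5


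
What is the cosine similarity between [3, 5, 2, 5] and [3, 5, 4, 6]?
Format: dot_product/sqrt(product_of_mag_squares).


dot = 72. |a|^2 = 63, |b|^2 = 86. cos = 72/sqrt(5418).

72/sqrt(5418)


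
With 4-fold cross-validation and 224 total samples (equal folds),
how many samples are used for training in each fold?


Each validation fold has 224/4 = 56 samples. Training set = 224 - 56 = 168.

168


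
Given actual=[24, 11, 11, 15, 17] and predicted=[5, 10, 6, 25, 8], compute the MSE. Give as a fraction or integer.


MSE = (1/5) * ((24-5)^2=361 + (11-10)^2=1 + (11-6)^2=25 + (15-25)^2=100 + (17-8)^2=81). Sum = 568. MSE = 568/5.

568/5


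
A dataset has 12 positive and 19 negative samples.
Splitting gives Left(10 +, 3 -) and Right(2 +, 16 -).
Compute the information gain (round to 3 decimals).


H(parent) = 0.9629. H(left) = 0.7793, H(right) = 0.5033. Weighted = (13/31)*0.7793 + (18/31)*0.5033 = 0.6190. IG = 0.9629 - 0.6190 = 0.3439, which rounds to 0.344.

0.344


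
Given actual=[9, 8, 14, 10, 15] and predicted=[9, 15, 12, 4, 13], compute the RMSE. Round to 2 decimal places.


MSE = 18.6000. RMSE = sqrt(18.6000) = 4.31.

4.31


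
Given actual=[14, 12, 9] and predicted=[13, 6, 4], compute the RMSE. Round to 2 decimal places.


MSE = 20.6667. RMSE = sqrt(20.6667) = 4.55.

4.55


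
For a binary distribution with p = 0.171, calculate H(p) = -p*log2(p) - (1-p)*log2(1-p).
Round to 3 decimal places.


H = -0.171*log2(0.171) - 0.829*log2(0.829) = 0.660.

0.660


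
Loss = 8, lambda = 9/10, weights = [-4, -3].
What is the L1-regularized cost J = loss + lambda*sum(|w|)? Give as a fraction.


L1 norm = sum(|w|) = 7. J = 8 + 9/10 * 7 = 143/10.

143/10


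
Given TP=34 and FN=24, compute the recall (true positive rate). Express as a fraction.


Recall = TP / (TP + FN) = 34 / 58 = 17/29.

17/29


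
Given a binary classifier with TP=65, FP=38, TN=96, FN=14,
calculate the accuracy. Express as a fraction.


Accuracy = (TP + TN) / (TP + TN + FP + FN) = (65 + 96) / 213 = 161/213.

161/213


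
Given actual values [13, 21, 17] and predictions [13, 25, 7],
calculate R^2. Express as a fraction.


Mean(y) = 17. SS_res = 116. SS_tot = 32. R^2 = 1 - 116/(32) = -21/8.

-21/8


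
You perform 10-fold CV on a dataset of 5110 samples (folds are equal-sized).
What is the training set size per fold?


Each validation fold has 5110/10 = 511 samples. Training set = 5110 - 511 = 4599.

4599


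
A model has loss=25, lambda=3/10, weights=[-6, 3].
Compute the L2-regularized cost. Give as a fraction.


L2 sq norm = sum(w^2) = 45. J = 25 + 3/10 * 45 = 77/2.

77/2


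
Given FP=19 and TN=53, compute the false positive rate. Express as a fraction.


FPR = FP / (FP + TN) = 19 / 72 = 19/72.

19/72


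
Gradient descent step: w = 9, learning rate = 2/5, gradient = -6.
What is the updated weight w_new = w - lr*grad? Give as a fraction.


w_new = 9 - 2/5 * -6 = 9 - -12/5 = 57/5.

57/5


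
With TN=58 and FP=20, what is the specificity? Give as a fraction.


Specificity = TN / (TN + FP) = 58 / 78 = 29/39.

29/39


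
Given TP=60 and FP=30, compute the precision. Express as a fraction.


Precision = TP / (TP + FP) = 60 / 90 = 2/3.

2/3


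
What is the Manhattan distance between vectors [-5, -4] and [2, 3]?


d = sum of absolute differences: |-5-2|=7 + |-4-3|=7 = 14.

14


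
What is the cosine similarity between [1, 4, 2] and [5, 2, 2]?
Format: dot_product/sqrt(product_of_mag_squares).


dot = 17. |a|^2 = 21, |b|^2 = 33. cos = 17/sqrt(693).

17/sqrt(693)


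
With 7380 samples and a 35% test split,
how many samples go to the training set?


Test set = 7380 * 35% = 2583. Training set = 7380 - 2583 = 4797.

4797


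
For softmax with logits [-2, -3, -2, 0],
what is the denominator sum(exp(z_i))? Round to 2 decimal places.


Denom = e^-2=0.1353 + e^-3=0.0498 + e^-2=0.1353 + e^0=1.0000. Sum = 1.3204, which rounds to 1.32.

1.32


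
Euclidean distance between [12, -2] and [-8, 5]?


d = sqrt(sum of squared differences). (12--8)^2=400, (-2-5)^2=49. Sum = 449.

sqrt(449)


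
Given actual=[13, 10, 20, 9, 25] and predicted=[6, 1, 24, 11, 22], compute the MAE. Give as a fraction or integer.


MAE = (1/5) * (|13-6|=7 + |10-1|=9 + |20-24|=4 + |9-11|=2 + |25-22|=3). Sum = 25. MAE = 5.

5


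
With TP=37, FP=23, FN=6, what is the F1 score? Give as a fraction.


Precision = 37/60 = 37/60. Recall = 37/43 = 37/43. F1 = 2*P*R/(P+R) = 74/103.

74/103


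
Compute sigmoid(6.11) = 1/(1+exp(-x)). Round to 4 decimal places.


sigma(6.11) = 1/(1+e^(-6.11)) = 1/(1+0.002221) = 1/1.002221 = 0.9978.

0.9978


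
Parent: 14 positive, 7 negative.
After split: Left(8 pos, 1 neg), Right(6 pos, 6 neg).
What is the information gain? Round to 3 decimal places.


H(parent) = 0.9183. H(left) = 0.5033, H(right) = 1.0000. Weighted = (9/21)*0.5033 + (12/21)*1.0000 = 0.7871. IG = 0.9183 - 0.7871 = 0.1312, which rounds to 0.131.

0.131


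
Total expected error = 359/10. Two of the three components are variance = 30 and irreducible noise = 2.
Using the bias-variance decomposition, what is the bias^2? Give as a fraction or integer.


Total error = bias^2 + variance + irreducible noise. So bias^2 = 359/10 - 30 - 2 = 39/10.

39/10


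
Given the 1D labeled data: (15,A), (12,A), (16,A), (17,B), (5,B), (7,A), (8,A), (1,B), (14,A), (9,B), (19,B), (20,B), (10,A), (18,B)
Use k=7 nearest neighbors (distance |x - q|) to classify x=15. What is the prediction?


Distances: |15-15|=0, |12-15|=3, |16-15|=1, |17-15|=2, |5-15|=10, |7-15|=8, |8-15|=7, |1-15|=14, |14-15|=1, |9-15|=6, |19-15|=4, |20-15|=5, |10-15|=5, |18-15|=3. 7 nearest: (15,A), (16,A), (14,A), (17,B), (12,A), (18,B), (19,B). Counts: {'A': 4, 'B': 3}. Majority class: A.

A


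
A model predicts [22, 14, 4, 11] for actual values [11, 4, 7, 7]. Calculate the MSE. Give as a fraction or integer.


MSE = (1/4) * ((11-22)^2=121 + (4-14)^2=100 + (7-4)^2=9 + (7-11)^2=16). Sum = 246. MSE = 123/2.

123/2


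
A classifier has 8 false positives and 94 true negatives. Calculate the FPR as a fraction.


FPR = FP / (FP + TN) = 8 / 102 = 4/51.

4/51
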